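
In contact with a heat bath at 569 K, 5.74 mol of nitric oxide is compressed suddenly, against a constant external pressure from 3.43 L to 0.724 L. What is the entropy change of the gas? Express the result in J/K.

Entropy is a state function, so ΔS_gas depends only on the end states.
For an isothermal ideal gas ΔS_gas = nR ln(V₂/V₁) = 5.74 × 8.314 × ln(0.724/3.43) = -74.2 J/K.

ΔS_gas = -74.2 J/K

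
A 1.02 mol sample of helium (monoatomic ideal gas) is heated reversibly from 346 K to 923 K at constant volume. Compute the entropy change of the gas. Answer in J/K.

ΔS = 12.5 J/K

At constant volume, ΔS = nC_V ln(T₂/T₁) with C_V = 3R/2 = 12.47 J mol⁻¹ K⁻¹.
ΔS = 1.02 × 12.47 × ln(923/346) = 12.5 J/K.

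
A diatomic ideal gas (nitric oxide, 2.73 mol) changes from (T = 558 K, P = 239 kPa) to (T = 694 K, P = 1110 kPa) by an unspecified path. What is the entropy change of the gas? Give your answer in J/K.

ΔS = -17.5 J/K

ΔS = nC_p ln(T₂/T₁) − nR ln(P₂/P₁), with C_p = 7R/2 = 29.1 J mol⁻¹ K⁻¹ for a diatomic ideal gas.
ΔS = 2.73 × [29.1 × ln(694/558) − 8.314 × ln(1110/239)] = -17.5 J/K.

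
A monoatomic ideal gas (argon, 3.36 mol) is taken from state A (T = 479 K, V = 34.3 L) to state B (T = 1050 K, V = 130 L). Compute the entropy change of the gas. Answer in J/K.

ΔS = 70.1 J/K

Entropy is a state function: ΔS = nC_V ln(T₂/T₁) + nR ln(V₂/V₁), with C_V = 3R/2 = 12.47 J mol⁻¹ K⁻¹ for a monoatomic ideal gas.
ΔS = 3.36 × [12.47 × ln(1050/479) + 8.314 × ln(130/34.3)] = 70.1 J/K.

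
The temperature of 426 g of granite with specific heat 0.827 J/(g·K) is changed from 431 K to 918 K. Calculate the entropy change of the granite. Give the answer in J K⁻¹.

ΔS = ∫dQ_rev/T = m c ln(T₂/T₁) = 426 × 0.827 × ln(918/431) = 266 J/K.

ΔS = 266 J/K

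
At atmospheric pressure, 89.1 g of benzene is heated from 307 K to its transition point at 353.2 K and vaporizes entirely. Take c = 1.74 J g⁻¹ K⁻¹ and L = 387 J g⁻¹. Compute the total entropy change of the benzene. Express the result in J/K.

ΔS = 119 J/K

Warming step: ΔS₁ = m c ln(T_tr/T_i) = 89.1 × 1.74 × ln(353.2/307) = 21.73 J/K.
Phase change: ΔS₂ = +mL/T_tr = 89.1 × 387 / 353.2 = 97.63 J/K.
ΔS_total = (21.73) + (97.63) = 119 J/K.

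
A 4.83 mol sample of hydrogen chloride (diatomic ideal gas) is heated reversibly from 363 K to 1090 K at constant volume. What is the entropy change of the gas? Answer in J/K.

At constant volume, ΔS = nC_V ln(T₂/T₁) with C_V = 5R/2 = 20.79 J mol⁻¹ K⁻¹.
ΔS = 4.83 × 20.79 × ln(1090/363) = 110 J/K.

ΔS = 110 J/K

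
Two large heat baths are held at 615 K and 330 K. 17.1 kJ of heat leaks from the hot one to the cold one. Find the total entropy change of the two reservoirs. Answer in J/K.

ΔS_total = 24 J/K

ΔS_hot = −Q/T_H = −17100/615 = -27.8 J/K and ΔS_cold = +Q/T_C = 17100/330 = 51.82 J/K.
ΔS_total = -27.8 + 51.82 = 24 J/K, positive as the second law requires.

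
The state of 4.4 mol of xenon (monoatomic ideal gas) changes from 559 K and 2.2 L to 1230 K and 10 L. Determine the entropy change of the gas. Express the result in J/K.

Entropy is a state function: ΔS = nC_V ln(T₂/T₁) + nR ln(V₂/V₁), with C_V = 3R/2 = 12.47 J mol⁻¹ K⁻¹ for a monoatomic ideal gas.
ΔS = 4.4 × [12.47 × ln(1230/559) + 8.314 × ln(10/2.2)] = 98.7 J/K.

ΔS = 98.7 J/K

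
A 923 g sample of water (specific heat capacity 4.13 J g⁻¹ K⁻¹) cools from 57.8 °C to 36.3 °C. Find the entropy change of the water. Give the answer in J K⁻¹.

ΔS = -256 J/K

In kelvin: T₁ = 330.95 K, T₂ = 309.45 K. ΔS = ∫dQ_rev/T = m c ln(T₂/T₁) = 923 × 4.13 × ln(309.45/330.95) = -256 J/K.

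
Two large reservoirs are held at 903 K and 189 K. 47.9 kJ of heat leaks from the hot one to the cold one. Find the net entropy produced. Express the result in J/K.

ΔS_hot = −Q/T_H = −47900/903 = -53.05 J/K and ΔS_cold = +Q/T_C = 47900/189 = 253.4 J/K.
ΔS_total = -53.05 + 253.4 = 200 J/K, positive as the second law requires.

ΔS_total = 200 J/K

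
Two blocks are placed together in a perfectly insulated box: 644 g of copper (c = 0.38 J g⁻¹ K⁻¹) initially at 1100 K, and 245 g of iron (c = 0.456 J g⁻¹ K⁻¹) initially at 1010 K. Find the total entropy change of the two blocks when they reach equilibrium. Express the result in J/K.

Energy balance: T_f = (m₁c₁T₁ + m₂c₂T₂)/(m₁c₁ + m₂c₂) = 1071.8 K.
ΔS₁ = m₁c₁ ln(T_f/T₁) = 244.72 × ln(1071.8/1100) = -6.358 J/K.
ΔS₂ = m₂c₂ ln(T_f/T₂) = 111.72 × ln(1071.8/1010) = 6.634 J/K.
ΔS_total = -6.358 + 6.634 = 0.276 J/K.

ΔS_total = 0.276 J/K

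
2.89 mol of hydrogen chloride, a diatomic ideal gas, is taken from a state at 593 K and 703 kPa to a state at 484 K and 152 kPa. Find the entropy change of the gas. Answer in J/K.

ΔS = 19.7 J/K

ΔS = nC_p ln(T₂/T₁) − nR ln(P₂/P₁), with C_p = 7R/2 = 29.1 J mol⁻¹ K⁻¹ for a diatomic ideal gas.
ΔS = 2.89 × [29.1 × ln(484/593) − 8.314 × ln(152/703)] = 19.7 J/K.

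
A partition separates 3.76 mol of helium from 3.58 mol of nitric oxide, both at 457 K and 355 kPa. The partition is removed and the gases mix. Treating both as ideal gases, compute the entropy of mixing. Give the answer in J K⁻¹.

ΔS_mix = 42.3 J/K

Mole fractions: x_A = 3.76/7.34 = 0.512, x_B = 0.488.
ΔS_mix = −R(n_A ln x_A + n_B ln x_B) = −8.314 × (3.76 ln 0.512 + 3.58 ln 0.488) = 42.3 J/K.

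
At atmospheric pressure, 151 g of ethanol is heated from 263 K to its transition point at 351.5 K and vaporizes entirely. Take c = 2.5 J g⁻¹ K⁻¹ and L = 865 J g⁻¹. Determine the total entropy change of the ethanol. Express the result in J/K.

ΔS = 481 J/K

Warming step: ΔS₁ = m c ln(T_tr/T_i) = 151 × 2.5 × ln(351.5/263) = 109.5 J/K.
Phase change: ΔS₂ = +mL/T_tr = 151 × 865 / 351.5 = 371.6 J/K.
ΔS_total = (109.5) + (371.6) = 481 J/K.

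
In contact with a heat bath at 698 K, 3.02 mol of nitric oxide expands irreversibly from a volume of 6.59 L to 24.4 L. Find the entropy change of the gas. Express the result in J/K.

ΔS_gas = 32.9 J/K

Entropy is a state function, so ΔS_gas depends only on the end states.
For an isothermal ideal gas ΔS_gas = nR ln(V₂/V₁) = 3.02 × 8.314 × ln(24.4/6.59) = 32.9 J/K.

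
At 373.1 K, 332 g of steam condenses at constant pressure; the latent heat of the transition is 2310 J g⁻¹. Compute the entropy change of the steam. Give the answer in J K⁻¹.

Heat released by the substance: Q = −mL = −332 × 2310 = −766920 J.
At constant T, ΔS = Q_rev/T = −766920 / 373.1 = -2060 J/K.

ΔS = -2060 J/K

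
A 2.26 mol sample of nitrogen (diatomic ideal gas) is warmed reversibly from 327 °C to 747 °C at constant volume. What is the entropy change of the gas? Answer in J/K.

ΔS = 24.9 J/K

In kelvin: T₁ = 600.15 K, T₂ = 1020.15 K. At constant volume, ΔS = nC_V ln(T₂/T₁) with C_V = 5R/2 = 20.79 J mol⁻¹ K⁻¹.
ΔS = 2.26 × 20.79 × ln(1020.15/600.15) = 24.9 J/K.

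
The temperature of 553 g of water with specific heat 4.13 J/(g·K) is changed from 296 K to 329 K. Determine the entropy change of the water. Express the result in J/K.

ΔS = 241 J/K

ΔS = ∫dQ_rev/T = m c ln(T₂/T₁) = 553 × 4.13 × ln(329/296) = 241 J/K.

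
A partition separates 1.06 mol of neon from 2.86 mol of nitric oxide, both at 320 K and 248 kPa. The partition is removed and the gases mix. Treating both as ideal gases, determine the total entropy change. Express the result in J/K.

Mole fractions: x_A = 1.06/3.92 = 0.27, x_B = 0.73.
ΔS_mix = −R(n_A ln x_A + n_B ln x_B) = −8.314 × (1.06 ln 0.27 + 2.86 ln 0.73) = 19 J/K.

ΔS_mix = 19 J/K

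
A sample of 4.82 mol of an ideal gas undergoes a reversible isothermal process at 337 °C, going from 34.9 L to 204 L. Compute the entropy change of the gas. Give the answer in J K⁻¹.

ΔS_gas = 70.8 J/K

For an isothermal ideal gas ΔS_gas = nR ln(V₂/V₁) = 4.82 × 8.314 × ln(204/34.9) = 70.8 J/K.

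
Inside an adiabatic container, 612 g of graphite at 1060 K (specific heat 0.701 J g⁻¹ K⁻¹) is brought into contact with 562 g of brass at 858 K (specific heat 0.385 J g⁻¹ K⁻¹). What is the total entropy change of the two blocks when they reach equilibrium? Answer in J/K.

ΔS_total = 3.14 J/K

Energy balance: T_f = (m₁c₁T₁ + m₂c₂T₂)/(m₁c₁ + m₂c₂) = 992.28 K.
ΔS₁ = m₁c₁ ln(T_f/T₁) = 429.012 × ln(992.28/1060) = -28.32 J/K.
ΔS₂ = m₂c₂ ln(T_f/T₂) = 216.37 × ln(992.28/858) = 31.46 J/K.
ΔS_total = -28.32 + 31.46 = 3.14 J/K.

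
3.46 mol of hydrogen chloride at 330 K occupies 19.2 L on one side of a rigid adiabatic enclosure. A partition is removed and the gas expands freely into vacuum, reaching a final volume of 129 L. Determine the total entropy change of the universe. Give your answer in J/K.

ΔS_universe = 54.8 J/K

No heat is exchanged and no work is done, so the ideal-gas temperature stays constant.
Entropy is a state function; using a reversible isothermal path, ΔS_gas = nR ln(V₂/V₁) = 3.46 × 8.314 × ln(129/19.2) = 54.8 J/K.
The insulated surroundings exchange no heat, so ΔS_surr = 0 and ΔS_universe = ΔS_gas.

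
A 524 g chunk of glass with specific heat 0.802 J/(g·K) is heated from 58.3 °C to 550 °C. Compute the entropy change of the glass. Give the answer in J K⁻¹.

In kelvin: T₁ = 331.45 K, T₂ = 823.15 K. ΔS = ∫dQ_rev/T = m c ln(T₂/T₁) = 524 × 0.802 × ln(823.15/331.45) = 382 J/K.

ΔS = 382 J/K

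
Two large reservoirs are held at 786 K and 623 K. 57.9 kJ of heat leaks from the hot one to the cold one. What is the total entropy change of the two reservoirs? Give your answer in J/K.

ΔS_hot = −Q/T_H = −57900/786 = -73.66 J/K and ΔS_cold = +Q/T_C = 57900/623 = 92.94 J/K.
ΔS_total = -73.66 + 92.94 = 19.3 J/K, positive as the second law requires.

ΔS_total = 19.3 J/K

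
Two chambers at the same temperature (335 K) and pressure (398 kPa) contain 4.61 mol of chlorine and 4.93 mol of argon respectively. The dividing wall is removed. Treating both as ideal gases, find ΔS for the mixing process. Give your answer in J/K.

Mole fractions: x_A = 4.61/9.54 = 0.483, x_B = 0.517.
ΔS_mix = −R(n_A ln x_A + n_B ln x_B) = −8.314 × (4.61 ln 0.483 + 4.93 ln 0.517) = 54.9 J/K.

ΔS_mix = 54.9 J/K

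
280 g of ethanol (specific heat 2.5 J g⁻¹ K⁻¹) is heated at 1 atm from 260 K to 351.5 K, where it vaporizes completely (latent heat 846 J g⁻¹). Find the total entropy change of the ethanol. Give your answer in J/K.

Warming step: ΔS₁ = m c ln(T_tr/T_i) = 280 × 2.5 × ln(351.5/260) = 211.1 J/K.
Phase change: ΔS₂ = +mL/T_tr = 280 × 846 / 351.5 = 673.9 J/K.
ΔS_total = (211.1) + (673.9) = 885 J/K.

ΔS = 885 J/K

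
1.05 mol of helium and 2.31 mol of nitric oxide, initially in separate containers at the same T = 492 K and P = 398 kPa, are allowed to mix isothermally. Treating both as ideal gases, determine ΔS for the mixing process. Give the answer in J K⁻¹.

Mole fractions: x_A = 1.05/3.36 = 0.312, x_B = 0.688.
ΔS_mix = −R(n_A ln x_A + n_B ln x_B) = −8.314 × (1.05 ln 0.312 + 2.31 ln 0.688) = 17.4 J/K.

ΔS_mix = 17.4 J/K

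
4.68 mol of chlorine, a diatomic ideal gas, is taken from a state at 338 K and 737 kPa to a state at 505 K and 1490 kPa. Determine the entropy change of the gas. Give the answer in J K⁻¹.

ΔS = 27.3 J/K

ΔS = nC_p ln(T₂/T₁) − nR ln(P₂/P₁), with C_p = 7R/2 = 29.1 J mol⁻¹ K⁻¹ for a diatomic ideal gas.
ΔS = 4.68 × [29.1 × ln(505/338) − 8.314 × ln(1490/737)] = 27.3 J/K.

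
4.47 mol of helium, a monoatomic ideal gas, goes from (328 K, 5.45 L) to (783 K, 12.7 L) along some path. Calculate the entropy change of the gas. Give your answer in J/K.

ΔS = 79.9 J/K

Entropy is a state function: ΔS = nC_V ln(T₂/T₁) + nR ln(V₂/V₁), with C_V = 3R/2 = 12.47 J mol⁻¹ K⁻¹ for a monoatomic ideal gas.
ΔS = 4.47 × [12.47 × ln(783/328) + 8.314 × ln(12.7/5.45)] = 79.9 J/K.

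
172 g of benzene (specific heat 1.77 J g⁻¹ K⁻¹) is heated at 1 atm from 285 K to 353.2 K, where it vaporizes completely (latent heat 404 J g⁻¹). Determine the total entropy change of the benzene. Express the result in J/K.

ΔS = 262 J/K

Warming step: ΔS₁ = m c ln(T_tr/T_i) = 172 × 1.77 × ln(353.2/285) = 65.32 J/K.
Phase change: ΔS₂ = +mL/T_tr = 172 × 404 / 353.2 = 196.7 J/K.
ΔS_total = (65.32) + (196.7) = 262 J/K.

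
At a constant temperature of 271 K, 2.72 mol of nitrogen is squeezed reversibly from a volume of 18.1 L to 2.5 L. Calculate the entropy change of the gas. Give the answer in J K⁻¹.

For an isothermal ideal gas ΔS_gas = nR ln(V₂/V₁) = 2.72 × 8.314 × ln(2.5/18.1) = -44.8 J/K.

ΔS_gas = -44.8 J/K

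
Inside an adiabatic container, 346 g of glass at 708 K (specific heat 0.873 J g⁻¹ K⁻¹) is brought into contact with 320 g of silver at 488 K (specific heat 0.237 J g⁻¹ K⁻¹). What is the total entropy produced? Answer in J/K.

Energy balance: T_f = (m₁c₁T₁ + m₂c₂T₂)/(m₁c₁ + m₂c₂) = 663.85 K.
ΔS₁ = m₁c₁ ln(T_f/T₁) = 302.058 × ln(663.85/708) = -19.45 J/K.
ΔS₂ = m₂c₂ ln(T_f/T₂) = 75.84 × ln(663.85/488) = 23.34 J/K.
ΔS_total = -19.45 + 23.34 = 3.89 J/K.

ΔS_total = 3.89 J/K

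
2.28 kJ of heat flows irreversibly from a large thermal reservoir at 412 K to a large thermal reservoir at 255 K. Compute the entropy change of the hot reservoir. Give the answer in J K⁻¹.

The hot reservoir loses heat Q, so ΔS_hot = −Q/T_H = −2280/412 = -5.53 J/K.

ΔS_hot = -5.53 J/K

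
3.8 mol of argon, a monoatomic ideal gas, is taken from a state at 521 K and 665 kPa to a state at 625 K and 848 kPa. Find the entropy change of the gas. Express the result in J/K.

ΔS = nC_p ln(T₂/T₁) − nR ln(P₂/P₁), with C_p = 5R/2 = 20.79 J mol⁻¹ K⁻¹ for a monoatomic ideal gas.
ΔS = 3.8 × [20.79 × ln(625/521) − 8.314 × ln(848/665)] = 6.69 J/K.

ΔS = 6.69 J/K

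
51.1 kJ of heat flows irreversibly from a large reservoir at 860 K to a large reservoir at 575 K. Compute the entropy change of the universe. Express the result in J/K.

ΔS_hot = −Q/T_H = −51100/860 = -59.42 J/K and ΔS_cold = +Q/T_C = 51100/575 = 88.87 J/K.
ΔS_total = -59.42 + 88.87 = 29.5 J/K, positive as the second law requires.

ΔS_total = 29.5 J/K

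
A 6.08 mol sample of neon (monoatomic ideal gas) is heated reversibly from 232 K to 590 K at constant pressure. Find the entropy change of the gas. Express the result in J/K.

At constant pressure, ΔS = nC_p ln(T₂/T₁) with C_p = 5R/2 = 20.79 J mol⁻¹ K⁻¹.
ΔS = 6.08 × 20.79 × ln(590/232) = 118 J/K.

ΔS = 118 J/K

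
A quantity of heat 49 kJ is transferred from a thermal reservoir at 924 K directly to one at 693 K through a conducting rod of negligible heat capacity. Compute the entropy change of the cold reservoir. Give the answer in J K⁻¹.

ΔS_cold = 70.7 J/K

The cold reservoir gains heat Q, so ΔS_cold = +Q/T_C = 49000/693 = 70.7 J/K.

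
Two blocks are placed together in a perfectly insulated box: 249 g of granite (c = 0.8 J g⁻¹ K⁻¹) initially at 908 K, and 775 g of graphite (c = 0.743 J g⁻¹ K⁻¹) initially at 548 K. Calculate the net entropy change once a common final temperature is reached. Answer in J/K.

ΔS_total = 20.3 J/K

Energy balance: T_f = (m₁c₁T₁ + m₂c₂T₂)/(m₁c₁ + m₂c₂) = 640.53 K.
ΔS₁ = m₁c₁ ln(T_f/T₁) = 199.2 × ln(640.53/908) = -69.51 J/K.
ΔS₂ = m₂c₂ ln(T_f/T₂) = 575.825 × ln(640.53/548) = 89.84 J/K.
ΔS_total = -69.51 + 89.84 = 20.3 J/K.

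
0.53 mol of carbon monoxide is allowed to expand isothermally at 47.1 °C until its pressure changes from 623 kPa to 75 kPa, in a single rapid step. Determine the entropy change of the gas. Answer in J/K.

ΔS_gas = 9.33 J/K

Entropy is a state function, so ΔS_gas depends only on the end states.
For an isothermal ideal gas ΔS_gas = nR ln(P₁/P₂) = 0.53 × 8.314 × ln(623/75) = 9.33 J/K.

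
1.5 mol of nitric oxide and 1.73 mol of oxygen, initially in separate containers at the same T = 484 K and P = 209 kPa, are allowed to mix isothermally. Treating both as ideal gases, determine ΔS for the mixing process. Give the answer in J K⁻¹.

Mole fractions: x_A = 1.5/3.23 = 0.464, x_B = 0.536.
ΔS_mix = −R(n_A ln x_A + n_B ln x_B) = −8.314 × (1.5 ln 0.464 + 1.73 ln 0.536) = 18.5 J/K.

ΔS_mix = 18.5 J/K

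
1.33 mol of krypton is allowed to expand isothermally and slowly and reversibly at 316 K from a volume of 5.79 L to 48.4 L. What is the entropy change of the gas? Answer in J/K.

For an isothermal ideal gas ΔS_gas = nR ln(V₂/V₁) = 1.33 × 8.314 × ln(48.4/5.79) = 23.5 J/K.

ΔS_gas = 23.5 J/K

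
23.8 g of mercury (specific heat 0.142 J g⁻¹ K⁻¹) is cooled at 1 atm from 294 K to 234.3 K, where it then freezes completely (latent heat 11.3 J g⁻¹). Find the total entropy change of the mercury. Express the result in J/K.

Cooling step: ΔS₁ = m c ln(T_tr/T_i) = 23.8 × 0.142 × ln(234.3/294) = -0.76709 J/K.
Phase change: ΔS₂ = −mL/T_tr = −23.8 × 11.3 / 234.3 = -1.1478 J/K.
ΔS_total = (-0.76709) + (-1.1478) = -1.91 J/K.

ΔS = -1.91 J/K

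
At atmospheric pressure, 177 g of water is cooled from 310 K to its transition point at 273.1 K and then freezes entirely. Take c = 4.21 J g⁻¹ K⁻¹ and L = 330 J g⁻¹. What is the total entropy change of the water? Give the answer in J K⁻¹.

ΔS = -308 J/K

Cooling step: ΔS₁ = m c ln(T_tr/T_i) = 177 × 4.21 × ln(273.1/310) = -94.44 J/K.
Phase change: ΔS₂ = −mL/T_tr = −177 × 330 / 273.1 = -213.9 J/K.
ΔS_total = (-94.44) + (-213.9) = -308 J/K.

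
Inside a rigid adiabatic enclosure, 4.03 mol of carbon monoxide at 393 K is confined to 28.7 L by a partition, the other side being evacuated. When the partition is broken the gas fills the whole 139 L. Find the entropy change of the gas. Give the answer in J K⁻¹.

ΔS_gas = 52.9 J/K

No heat is exchanged and no work is done, so the ideal-gas temperature stays constant.
Entropy is a state function; using a reversible isothermal path, ΔS_gas = nR ln(V₂/V₁) = 4.03 × 8.314 × ln(139/28.7) = 52.9 J/K.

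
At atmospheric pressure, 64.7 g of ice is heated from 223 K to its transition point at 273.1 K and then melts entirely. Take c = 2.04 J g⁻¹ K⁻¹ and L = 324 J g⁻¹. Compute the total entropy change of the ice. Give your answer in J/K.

Warming step: ΔS₁ = m c ln(T_tr/T_i) = 64.7 × 2.04 × ln(273.1/223) = 26.75 J/K.
Phase change: ΔS₂ = +mL/T_tr = 64.7 × 324 / 273.1 = 76.76 J/K.
ΔS_total = (26.75) + (76.76) = 104 J/K.

ΔS = 104 J/K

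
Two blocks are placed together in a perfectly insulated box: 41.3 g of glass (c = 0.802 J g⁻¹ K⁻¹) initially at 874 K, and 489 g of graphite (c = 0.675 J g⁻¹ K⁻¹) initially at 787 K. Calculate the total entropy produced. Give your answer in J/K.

ΔS_total = 0.17 J/K

Energy balance: T_f = (m₁c₁T₁ + m₂c₂T₂)/(m₁c₁ + m₂c₂) = 794.93 K.
ΔS₁ = m₁c₁ ln(T_f/T₁) = 33.1226 × ln(794.93/874) = -3.141 J/K.
ΔS₂ = m₂c₂ ln(T_f/T₂) = 330.075 × ln(794.93/787) = 3.311 J/K.
ΔS_total = -3.141 + 3.311 = 0.17 J/K.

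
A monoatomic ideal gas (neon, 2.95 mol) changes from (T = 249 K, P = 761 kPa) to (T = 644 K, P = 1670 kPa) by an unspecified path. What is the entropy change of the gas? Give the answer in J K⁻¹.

ΔS = 39 J/K

ΔS = nC_p ln(T₂/T₁) − nR ln(P₂/P₁), with C_p = 5R/2 = 20.79 J mol⁻¹ K⁻¹ for a monoatomic ideal gas.
ΔS = 2.95 × [20.79 × ln(644/249) − 8.314 × ln(1670/761)] = 39 J/K.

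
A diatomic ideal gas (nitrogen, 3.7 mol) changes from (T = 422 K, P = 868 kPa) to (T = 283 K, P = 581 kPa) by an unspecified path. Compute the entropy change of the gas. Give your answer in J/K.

ΔS = nC_p ln(T₂/T₁) − nR ln(P₂/P₁), with C_p = 7R/2 = 29.1 J mol⁻¹ K⁻¹ for a diatomic ideal gas.
ΔS = 3.7 × [29.1 × ln(283/422) − 8.314 × ln(581/868)] = -30.7 J/K.

ΔS = -30.7 J/K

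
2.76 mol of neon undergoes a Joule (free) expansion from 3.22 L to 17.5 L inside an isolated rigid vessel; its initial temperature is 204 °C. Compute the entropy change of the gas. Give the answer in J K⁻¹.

ΔS_gas = 38.8 J/K

No heat is exchanged and no work is done, so the ideal-gas temperature stays constant.
Entropy is a state function; using a reversible isothermal path, ΔS_gas = nR ln(V₂/V₁) = 2.76 × 8.314 × ln(17.5/3.22) = 38.8 J/K.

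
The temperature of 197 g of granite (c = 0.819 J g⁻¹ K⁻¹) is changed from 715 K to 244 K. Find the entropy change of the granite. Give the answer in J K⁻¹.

ΔS = ∫dQ_rev/T = m c ln(T₂/T₁) = 197 × 0.819 × ln(244/715) = -173 J/K.

ΔS = -173 J/K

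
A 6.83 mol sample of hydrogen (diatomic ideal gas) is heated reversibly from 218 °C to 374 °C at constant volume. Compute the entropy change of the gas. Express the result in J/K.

ΔS = 39.2 J/K

In kelvin: T₁ = 491.15 K, T₂ = 647.15 K. At constant volume, ΔS = nC_V ln(T₂/T₁) with C_V = 5R/2 = 20.79 J mol⁻¹ K⁻¹.
ΔS = 6.83 × 20.79 × ln(647.15/491.15) = 39.2 J/K.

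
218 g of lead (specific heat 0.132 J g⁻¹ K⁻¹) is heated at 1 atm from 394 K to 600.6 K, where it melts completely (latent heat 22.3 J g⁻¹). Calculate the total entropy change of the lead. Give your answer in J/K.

Warming step: ΔS₁ = m c ln(T_tr/T_i) = 218 × 0.132 × ln(600.6/394) = 12.13 J/K.
Phase change: ΔS₂ = +mL/T_tr = 218 × 22.3 / 600.6 = 8.094 J/K.
ΔS_total = (12.13) + (8.094) = 20.2 J/K.

ΔS = 20.2 J/K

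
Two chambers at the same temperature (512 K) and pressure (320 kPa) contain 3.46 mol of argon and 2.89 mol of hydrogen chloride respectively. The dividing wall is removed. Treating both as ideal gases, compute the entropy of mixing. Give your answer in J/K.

ΔS_mix = 36.4 J/K

Mole fractions: x_A = 3.46/6.35 = 0.545, x_B = 0.455.
ΔS_mix = −R(n_A ln x_A + n_B ln x_B) = −8.314 × (3.46 ln 0.545 + 2.89 ln 0.455) = 36.4 J/K.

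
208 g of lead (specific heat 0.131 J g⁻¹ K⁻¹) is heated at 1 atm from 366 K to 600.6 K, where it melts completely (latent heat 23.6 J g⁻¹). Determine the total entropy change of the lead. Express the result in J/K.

ΔS = 21.7 J/K

Warming step: ΔS₁ = m c ln(T_tr/T_i) = 208 × 0.131 × ln(600.6/366) = 13.5 J/K.
Phase change: ΔS₂ = +mL/T_tr = 208 × 23.6 / 600.6 = 8.173 J/K.
ΔS_total = (13.5) + (8.173) = 21.7 J/K.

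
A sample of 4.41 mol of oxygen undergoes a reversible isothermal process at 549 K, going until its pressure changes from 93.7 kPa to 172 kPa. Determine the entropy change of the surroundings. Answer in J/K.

For an isothermal ideal gas ΔS_gas = nR ln(P₁/P₂) = 4.41 × 8.314 × ln(93.7/172) = -22.3 J/K.
The process is reversible, so ΔS_surr = −ΔS_gas = 22.3 J/K and ΔS_universe = 0.

ΔS_surr = 22.3 J/K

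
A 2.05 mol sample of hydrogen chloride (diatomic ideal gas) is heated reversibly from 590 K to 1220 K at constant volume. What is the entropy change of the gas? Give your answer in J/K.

ΔS = 31 J/K

At constant volume, ΔS = nC_V ln(T₂/T₁) with C_V = 5R/2 = 20.79 J mol⁻¹ K⁻¹.
ΔS = 2.05 × 20.79 × ln(1220/590) = 31 J/K.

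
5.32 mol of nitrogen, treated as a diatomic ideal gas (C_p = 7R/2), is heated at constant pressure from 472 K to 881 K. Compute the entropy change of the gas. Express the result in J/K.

ΔS = 96.6 J/K

At constant pressure, ΔS = nC_p ln(T₂/T₁) with C_p = 7R/2 = 29.1 J mol⁻¹ K⁻¹.
ΔS = 5.32 × 29.1 × ln(881/472) = 96.6 J/K.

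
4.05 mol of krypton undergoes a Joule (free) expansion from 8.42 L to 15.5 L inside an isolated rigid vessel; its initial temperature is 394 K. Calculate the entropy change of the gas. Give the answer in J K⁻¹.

ΔS_gas = 20.5 J/K

No heat is exchanged and no work is done, so the ideal-gas temperature stays constant.
Entropy is a state function; using a reversible isothermal path, ΔS_gas = nR ln(V₂/V₁) = 4.05 × 8.314 × ln(15.5/8.42) = 20.5 J/K.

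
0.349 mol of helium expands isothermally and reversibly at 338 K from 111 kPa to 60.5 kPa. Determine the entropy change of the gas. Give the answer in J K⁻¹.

For an isothermal ideal gas ΔS_gas = nR ln(P₁/P₂) = 0.349 × 8.314 × ln(111/60.5) = 1.76 J/K.

ΔS_gas = 1.76 J/K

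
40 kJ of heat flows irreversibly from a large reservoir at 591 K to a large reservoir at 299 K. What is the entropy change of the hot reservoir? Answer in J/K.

The hot reservoir loses heat Q, so ΔS_hot = −Q/T_H = −40000/591 = -67.7 J/K.

ΔS_hot = -67.7 J/K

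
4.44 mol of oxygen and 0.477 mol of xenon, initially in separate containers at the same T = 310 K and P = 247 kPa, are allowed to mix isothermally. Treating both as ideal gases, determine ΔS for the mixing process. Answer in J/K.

Mole fractions: x_A = 4.44/4.92 = 0.903, x_B = 0.097.
ΔS_mix = −R(n_A ln x_A + n_B ln x_B) = −8.314 × (4.44 ln 0.903 + 0.477 ln 0.097) = 13 J/K.

ΔS_mix = 13 J/K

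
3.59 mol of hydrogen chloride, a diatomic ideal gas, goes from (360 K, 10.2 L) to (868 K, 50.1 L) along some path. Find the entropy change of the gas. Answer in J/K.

ΔS = 113 J/K

Entropy is a state function: ΔS = nC_V ln(T₂/T₁) + nR ln(V₂/V₁), with C_V = 5R/2 = 20.79 J mol⁻¹ K⁻¹ for a diatomic ideal gas.
ΔS = 3.59 × [20.79 × ln(868/360) + 8.314 × ln(50.1/10.2)] = 113 J/K.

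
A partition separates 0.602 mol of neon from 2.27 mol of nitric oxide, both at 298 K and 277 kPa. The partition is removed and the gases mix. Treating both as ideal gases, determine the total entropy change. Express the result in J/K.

Mole fractions: x_A = 0.602/2.87 = 0.21, x_B = 0.79.
ΔS_mix = −R(n_A ln x_A + n_B ln x_B) = −8.314 × (0.602 ln 0.21 + 2.27 ln 0.79) = 12.3 J/K.

ΔS_mix = 12.3 J/K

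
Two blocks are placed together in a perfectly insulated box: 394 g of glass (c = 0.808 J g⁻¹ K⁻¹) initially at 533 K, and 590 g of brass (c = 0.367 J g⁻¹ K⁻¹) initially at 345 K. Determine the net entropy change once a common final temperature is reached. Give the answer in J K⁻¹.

ΔS_total = 11.8 J/K

Energy balance: T_f = (m₁c₁T₁ + m₂c₂T₂)/(m₁c₁ + m₂c₂) = 456.89 K.
ΔS₁ = m₁c₁ ln(T_f/T₁) = 318.352 × ln(456.89/533) = -49.05 J/K.
ΔS₂ = m₂c₂ ln(T_f/T₂) = 216.53 × ln(456.89/345) = 60.82 J/K.
ΔS_total = -49.05 + 60.82 = 11.8 J/K.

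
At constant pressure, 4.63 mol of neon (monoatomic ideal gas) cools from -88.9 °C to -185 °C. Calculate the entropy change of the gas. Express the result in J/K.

In kelvin: T₁ = 184.25 K, T₂ = 88.15 K. At constant pressure, ΔS = nC_p ln(T₂/T₁) with C_p = 5R/2 = 20.79 J mol⁻¹ K⁻¹.
ΔS = 4.63 × 20.79 × ln(88.15/184.25) = -70.9 J/K.

ΔS = -70.9 J/K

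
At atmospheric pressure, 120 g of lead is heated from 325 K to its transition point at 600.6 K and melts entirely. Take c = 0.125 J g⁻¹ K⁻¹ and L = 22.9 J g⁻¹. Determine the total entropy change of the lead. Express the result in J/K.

ΔS = 13.8 J/K

Warming step: ΔS₁ = m c ln(T_tr/T_i) = 120 × 0.125 × ln(600.6/325) = 9.212 J/K.
Phase change: ΔS₂ = +mL/T_tr = 120 × 22.9 / 600.6 = 4.575 J/K.
ΔS_total = (9.212) + (4.575) = 13.8 J/K.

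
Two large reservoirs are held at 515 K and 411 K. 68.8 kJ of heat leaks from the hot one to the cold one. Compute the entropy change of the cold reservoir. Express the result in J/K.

ΔS_cold = 167 J/K

The cold reservoir gains heat Q, so ΔS_cold = +Q/T_C = 68800/411 = 167 J/K.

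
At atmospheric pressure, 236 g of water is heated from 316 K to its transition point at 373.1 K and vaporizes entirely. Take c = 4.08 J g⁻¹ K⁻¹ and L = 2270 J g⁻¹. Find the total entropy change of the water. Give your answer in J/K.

ΔS = 1600 J/K

Warming step: ΔS₁ = m c ln(T_tr/T_i) = 236 × 4.08 × ln(373.1/316) = 159.9 J/K.
Phase change: ΔS₂ = +mL/T_tr = 236 × 2270 / 373.1 = 1436 J/K.
ΔS_total = (159.9) + (1436) = 1600 J/K.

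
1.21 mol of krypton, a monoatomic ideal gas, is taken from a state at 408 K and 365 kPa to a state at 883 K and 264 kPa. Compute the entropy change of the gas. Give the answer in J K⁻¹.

ΔS = nC_p ln(T₂/T₁) − nR ln(P₂/P₁), with C_p = 5R/2 = 20.79 J mol⁻¹ K⁻¹ for a monoatomic ideal gas.
ΔS = 1.21 × [20.79 × ln(883/408) − 8.314 × ln(264/365)] = 22.7 J/K.

ΔS = 22.7 J/K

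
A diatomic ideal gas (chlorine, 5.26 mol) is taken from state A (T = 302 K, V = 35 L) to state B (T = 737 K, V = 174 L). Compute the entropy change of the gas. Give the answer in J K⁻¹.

ΔS = 168 J/K

Entropy is a state function: ΔS = nC_V ln(T₂/T₁) + nR ln(V₂/V₁), with C_V = 5R/2 = 20.79 J mol⁻¹ K⁻¹ for a diatomic ideal gas.
ΔS = 5.26 × [20.79 × ln(737/302) + 8.314 × ln(174/35)] = 168 J/K.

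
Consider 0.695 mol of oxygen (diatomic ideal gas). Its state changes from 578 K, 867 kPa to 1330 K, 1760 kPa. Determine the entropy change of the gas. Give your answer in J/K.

ΔS = 12.8 J/K

ΔS = nC_p ln(T₂/T₁) − nR ln(P₂/P₁), with C_p = 7R/2 = 29.1 J mol⁻¹ K⁻¹ for a diatomic ideal gas.
ΔS = 0.695 × [29.1 × ln(1330/578) − 8.314 × ln(1760/867)] = 12.8 J/K.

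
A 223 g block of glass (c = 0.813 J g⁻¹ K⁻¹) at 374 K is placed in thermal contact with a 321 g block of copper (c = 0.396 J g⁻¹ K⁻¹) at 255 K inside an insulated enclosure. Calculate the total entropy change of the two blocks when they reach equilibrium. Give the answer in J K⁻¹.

ΔS_total = 5.33 J/K

Energy balance: T_f = (m₁c₁T₁ + m₂c₂T₂)/(m₁c₁ + m₂c₂) = 324.95 K.
ΔS₁ = m₁c₁ ln(T_f/T₁) = 181.299 × ln(324.95/374) = -25.49 J/K.
ΔS₂ = m₂c₂ ln(T_f/T₂) = 127.116 × ln(324.95/255) = 30.82 J/K.
ΔS_total = -25.49 + 30.82 = 5.33 J/K.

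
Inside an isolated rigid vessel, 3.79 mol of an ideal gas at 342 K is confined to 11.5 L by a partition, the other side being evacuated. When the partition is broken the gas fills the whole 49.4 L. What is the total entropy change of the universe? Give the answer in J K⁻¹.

ΔS_universe = 45.9 J/K

For an ideal gas in free expansion Q = 0 and W = 0, so T is unchanged.
Entropy is a state function; using a reversible isothermal path, ΔS_gas = nR ln(V₂/V₁) = 3.79 × 8.314 × ln(49.4/11.5) = 45.9 J/K.
The insulated surroundings exchange no heat, so ΔS_surr = 0 and ΔS_universe = ΔS_gas.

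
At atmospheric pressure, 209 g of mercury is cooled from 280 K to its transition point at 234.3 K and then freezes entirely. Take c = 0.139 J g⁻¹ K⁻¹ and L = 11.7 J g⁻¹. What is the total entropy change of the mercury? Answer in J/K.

Cooling step: ΔS₁ = m c ln(T_tr/T_i) = 209 × 0.139 × ln(234.3/280) = -5.177 J/K.
Phase change: ΔS₂ = −mL/T_tr = −209 × 11.7 / 234.3 = -10.44 J/K.
ΔS_total = (-5.177) + (-10.44) = -15.6 J/K.

ΔS = -15.6 J/K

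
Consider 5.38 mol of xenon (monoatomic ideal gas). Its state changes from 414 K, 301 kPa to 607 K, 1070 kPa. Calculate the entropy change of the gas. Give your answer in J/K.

ΔS = -13.9 J/K

ΔS = nC_p ln(T₂/T₁) − nR ln(P₂/P₁), with C_p = 5R/2 = 20.79 J mol⁻¹ K⁻¹ for a monoatomic ideal gas.
ΔS = 5.38 × [20.79 × ln(607/414) − 8.314 × ln(1070/301)] = -13.9 J/K.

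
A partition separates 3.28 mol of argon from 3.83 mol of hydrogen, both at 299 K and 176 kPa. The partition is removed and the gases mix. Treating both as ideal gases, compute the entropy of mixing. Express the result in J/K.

Mole fractions: x_A = 3.28/7.11 = 0.461, x_B = 0.539.
ΔS_mix = −R(n_A ln x_A + n_B ln x_B) = −8.314 × (3.28 ln 0.461 + 3.83 ln 0.539) = 40.8 J/K.

ΔS_mix = 40.8 J/K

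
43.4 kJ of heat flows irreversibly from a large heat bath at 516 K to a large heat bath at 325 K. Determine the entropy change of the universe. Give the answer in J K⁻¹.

ΔS_total = 49.4 J/K

ΔS_hot = −Q/T_H = −43400/516 = -84.11 J/K and ΔS_cold = +Q/T_C = 43400/325 = 133.5 J/K.
ΔS_total = -84.11 + 133.5 = 49.4 J/K, positive as the second law requires.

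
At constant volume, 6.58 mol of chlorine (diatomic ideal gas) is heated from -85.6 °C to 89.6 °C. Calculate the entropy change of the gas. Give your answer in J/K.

ΔS = 90.2 J/K

In kelvin: T₁ = 187.55 K, T₂ = 362.75 K. At constant volume, ΔS = nC_V ln(T₂/T₁) with C_V = 5R/2 = 20.79 J mol⁻¹ K⁻¹.
ΔS = 6.58 × 20.79 × ln(362.75/187.55) = 90.2 J/K.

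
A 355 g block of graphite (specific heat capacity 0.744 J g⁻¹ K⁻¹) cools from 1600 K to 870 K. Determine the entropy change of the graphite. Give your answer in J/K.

ΔS = -161 J/K

ΔS = ∫dQ_rev/T = m c ln(T₂/T₁) = 355 × 0.744 × ln(870/1600) = -161 J/K.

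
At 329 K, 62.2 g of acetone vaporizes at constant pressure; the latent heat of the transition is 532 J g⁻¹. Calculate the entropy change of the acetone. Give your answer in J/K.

ΔS = 101 J/K

Heat absorbed by the substance: Q = mL = 62.2 × 532 = 33090.4 J.
At constant T, ΔS = Q_rev/T = 33090.4 / 329 = 101 J/K.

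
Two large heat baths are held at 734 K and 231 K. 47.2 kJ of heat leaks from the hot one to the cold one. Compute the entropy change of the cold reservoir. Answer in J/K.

ΔS_cold = 204 J/K

The cold reservoir gains heat Q, so ΔS_cold = +Q/T_C = 47200/231 = 204 J/K.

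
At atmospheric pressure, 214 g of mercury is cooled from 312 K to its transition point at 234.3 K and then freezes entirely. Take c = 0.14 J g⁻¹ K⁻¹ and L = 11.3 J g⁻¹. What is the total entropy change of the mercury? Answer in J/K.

ΔS = -18.9 J/K

Cooling step: ΔS₁ = m c ln(T_tr/T_i) = 214 × 0.14 × ln(234.3/312) = -8.581 J/K.
Phase change: ΔS₂ = −mL/T_tr = −214 × 11.3 / 234.3 = -10.32 J/K.
ΔS_total = (-8.581) + (-10.32) = -18.9 J/K.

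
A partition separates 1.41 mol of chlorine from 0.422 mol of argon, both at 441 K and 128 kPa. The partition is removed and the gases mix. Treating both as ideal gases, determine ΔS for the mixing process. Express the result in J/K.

Mole fractions: x_A = 1.41/1.83 = 0.77, x_B = 0.23.
ΔS_mix = −R(n_A ln x_A + n_B ln x_B) = −8.314 × (1.41 ln 0.77 + 0.422 ln 0.23) = 8.22 J/K.

ΔS_mix = 8.22 J/K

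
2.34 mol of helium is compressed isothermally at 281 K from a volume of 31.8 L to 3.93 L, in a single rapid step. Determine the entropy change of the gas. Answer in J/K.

ΔS_gas = -40.7 J/K

Entropy is a state function, so ΔS_gas depends only on the end states.
For an isothermal ideal gas ΔS_gas = nR ln(V₂/V₁) = 2.34 × 8.314 × ln(3.93/31.8) = -40.7 J/K.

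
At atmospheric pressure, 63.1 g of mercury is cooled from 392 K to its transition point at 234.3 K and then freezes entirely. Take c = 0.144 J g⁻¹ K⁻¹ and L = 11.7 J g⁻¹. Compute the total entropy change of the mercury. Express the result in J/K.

ΔS = -7.83 J/K

Cooling step: ΔS₁ = m c ln(T_tr/T_i) = 63.1 × 0.144 × ln(234.3/392) = -4.676 J/K.
Phase change: ΔS₂ = −mL/T_tr = −63.1 × 11.7 / 234.3 = -3.151 J/K.
ΔS_total = (-4.676) + (-3.151) = -7.83 J/K.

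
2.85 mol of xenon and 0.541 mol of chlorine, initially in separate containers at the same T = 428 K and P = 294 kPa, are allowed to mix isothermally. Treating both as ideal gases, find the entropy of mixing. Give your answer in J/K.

ΔS_mix = 12.4 J/K

Mole fractions: x_A = 2.85/3.39 = 0.84, x_B = 0.16.
ΔS_mix = −R(n_A ln x_A + n_B ln x_B) = −8.314 × (2.85 ln 0.84 + 0.541 ln 0.16) = 12.4 J/K.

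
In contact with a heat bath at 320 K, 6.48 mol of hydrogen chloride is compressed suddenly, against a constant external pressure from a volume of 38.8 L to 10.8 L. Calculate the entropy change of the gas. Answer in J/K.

ΔS_gas = -68.9 J/K

Entropy is a state function, so ΔS_gas depends only on the end states.
For an isothermal ideal gas ΔS_gas = nR ln(V₂/V₁) = 6.48 × 8.314 × ln(10.8/38.8) = -68.9 J/K.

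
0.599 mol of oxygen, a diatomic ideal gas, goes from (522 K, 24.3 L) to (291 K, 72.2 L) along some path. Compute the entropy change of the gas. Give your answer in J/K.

ΔS = -1.85 J/K

Entropy is a state function: ΔS = nC_V ln(T₂/T₁) + nR ln(V₂/V₁), with C_V = 5R/2 = 20.79 J mol⁻¹ K⁻¹ for a diatomic ideal gas.
ΔS = 0.599 × [20.79 × ln(291/522) + 8.314 × ln(72.2/24.3)] = -1.85 J/K.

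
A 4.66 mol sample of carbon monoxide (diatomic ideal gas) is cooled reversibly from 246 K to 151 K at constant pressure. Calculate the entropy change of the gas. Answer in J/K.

ΔS = -66.2 J/K

At constant pressure, ΔS = nC_p ln(T₂/T₁) with C_p = 7R/2 = 29.1 J mol⁻¹ K⁻¹.
ΔS = 4.66 × 29.1 × ln(151/246) = -66.2 J/K.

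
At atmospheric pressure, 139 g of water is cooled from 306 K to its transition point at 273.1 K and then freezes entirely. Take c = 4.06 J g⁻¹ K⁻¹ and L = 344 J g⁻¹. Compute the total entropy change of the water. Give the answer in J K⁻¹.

Cooling step: ΔS₁ = m c ln(T_tr/T_i) = 139 × 4.06 × ln(273.1/306) = -64.19 J/K.
Phase change: ΔS₂ = −mL/T_tr = −139 × 344 / 273.1 = -175.1 J/K.
ΔS_total = (-64.19) + (-175.1) = -239 J/K.

ΔS = -239 J/K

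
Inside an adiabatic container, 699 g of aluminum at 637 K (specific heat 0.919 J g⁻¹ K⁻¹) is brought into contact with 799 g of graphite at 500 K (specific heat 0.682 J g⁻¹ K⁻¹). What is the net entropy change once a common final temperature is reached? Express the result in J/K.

Energy balance: T_f = (m₁c₁T₁ + m₂c₂T₂)/(m₁c₁ + m₂c₂) = 574.12 K.
ΔS₁ = m₁c₁ ln(T_f/T₁) = 642.381 × ln(574.12/637) = -66.76 J/K.
ΔS₂ = m₂c₂ ln(T_f/T₂) = 544.918 × ln(574.12/500) = 75.33 J/K.
ΔS_total = -66.76 + 75.33 = 8.57 J/K.

ΔS_total = 8.57 J/K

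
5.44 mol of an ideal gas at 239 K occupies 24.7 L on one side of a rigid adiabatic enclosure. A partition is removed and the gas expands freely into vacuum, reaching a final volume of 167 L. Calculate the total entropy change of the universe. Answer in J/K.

ΔS_universe = 86.4 J/K

No heat is exchanged and no work is done, so the ideal-gas temperature stays constant.
Entropy is a state function; using a reversible isothermal path, ΔS_gas = nR ln(V₂/V₁) = 5.44 × 8.314 × ln(167/24.7) = 86.4 J/K.
The insulated surroundings exchange no heat, so ΔS_surr = 0 and ΔS_universe = ΔS_gas.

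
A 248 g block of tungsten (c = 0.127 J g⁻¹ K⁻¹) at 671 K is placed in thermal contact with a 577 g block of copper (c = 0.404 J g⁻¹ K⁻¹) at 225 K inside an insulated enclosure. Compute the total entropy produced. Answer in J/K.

Energy balance: T_f = (m₁c₁T₁ + m₂c₂T₂)/(m₁c₁ + m₂c₂) = 278.09 K.
ΔS₁ = m₁c₁ ln(T_f/T₁) = 31.496 × ln(278.09/671) = -27.74 J/K.
ΔS₂ = m₂c₂ ln(T_f/T₂) = 233.108 × ln(278.09/225) = 49.38 J/K.
ΔS_total = -27.74 + 49.38 = 21.6 J/K.

ΔS_total = 21.6 J/K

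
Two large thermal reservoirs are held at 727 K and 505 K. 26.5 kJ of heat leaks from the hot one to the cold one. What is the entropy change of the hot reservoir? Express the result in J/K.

The hot reservoir loses heat Q, so ΔS_hot = −Q/T_H = −26500/727 = -36.5 J/K.

ΔS_hot = -36.5 J/K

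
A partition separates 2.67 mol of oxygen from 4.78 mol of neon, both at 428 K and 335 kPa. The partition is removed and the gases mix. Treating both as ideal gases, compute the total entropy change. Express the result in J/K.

ΔS_mix = 40.4 J/K

Mole fractions: x_A = 2.67/7.45 = 0.358, x_B = 0.642.
ΔS_mix = −R(n_A ln x_A + n_B ln x_B) = −8.314 × (2.67 ln 0.358 + 4.78 ln 0.642) = 40.4 J/K.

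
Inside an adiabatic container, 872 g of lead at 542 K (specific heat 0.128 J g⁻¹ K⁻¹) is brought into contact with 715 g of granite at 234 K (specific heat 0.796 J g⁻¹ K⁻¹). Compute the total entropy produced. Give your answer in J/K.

ΔS_total = 39.3 J/K

Energy balance: T_f = (m₁c₁T₁ + m₂c₂T₂)/(m₁c₁ + m₂c₂) = 284.5 K.
ΔS₁ = m₁c₁ ln(T_f/T₁) = 111.616 × ln(284.5/542) = -71.94 J/K.
ΔS₂ = m₂c₂ ln(T_f/T₂) = 569.14 × ln(284.5/234) = 111.2 J/K.
ΔS_total = -71.94 + 111.2 = 39.3 J/K.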